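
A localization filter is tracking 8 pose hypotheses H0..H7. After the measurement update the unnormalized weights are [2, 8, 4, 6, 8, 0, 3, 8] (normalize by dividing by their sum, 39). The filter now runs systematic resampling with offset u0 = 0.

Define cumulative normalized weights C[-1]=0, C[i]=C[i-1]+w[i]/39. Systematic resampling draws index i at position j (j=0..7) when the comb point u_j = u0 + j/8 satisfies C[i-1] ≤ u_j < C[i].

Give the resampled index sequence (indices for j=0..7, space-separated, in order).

0 1 1 3 3 4 6 7

C = [2/39, 10/39, 14/39, 20/39, 28/39, 28/39, 31/39, 1]
j=0: u_0=0 ∈ [0, 2/39) → index 0
j=1: u_1=1/8 ∈ [2/39, 10/39) → index 1
j=2: u_2=1/4 ∈ [2/39, 10/39) → index 1
j=3: u_3=3/8 ∈ [14/39, 20/39) → index 3
j=4: u_4=1/2 ∈ [14/39, 20/39) → index 3
j=5: u_5=5/8 ∈ [20/39, 28/39) → index 4
j=6: u_6=3/4 ∈ [28/39, 31/39) → index 6
j=7: u_7=7/8 ∈ [31/39, 1) → index 7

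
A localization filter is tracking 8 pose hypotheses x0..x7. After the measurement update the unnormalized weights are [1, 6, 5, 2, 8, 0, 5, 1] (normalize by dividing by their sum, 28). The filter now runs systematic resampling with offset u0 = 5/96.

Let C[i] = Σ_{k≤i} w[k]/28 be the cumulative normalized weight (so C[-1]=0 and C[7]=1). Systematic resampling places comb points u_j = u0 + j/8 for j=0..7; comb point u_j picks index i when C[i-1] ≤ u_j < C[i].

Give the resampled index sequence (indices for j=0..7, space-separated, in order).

C = [1/28, 1/4, 3/7, 1/2, 11/14, 11/14, 27/28, 1]
j=0: u_0=5/96 ∈ [1/28, 1/4) → index 1
j=1: u_1=17/96 ∈ [1/28, 1/4) → index 1
j=2: u_2=29/96 ∈ [1/4, 3/7) → index 2
j=3: u_3=41/96 ∈ [1/4, 3/7) → index 2
j=4: u_4=53/96 ∈ [1/2, 11/14) → index 4
j=5: u_5=65/96 ∈ [1/2, 11/14) → index 4
j=6: u_6=77/96 ∈ [11/14, 27/28) → index 6
j=7: u_7=89/96 ∈ [11/14, 27/28) → index 6

1 1 2 2 4 4 6 6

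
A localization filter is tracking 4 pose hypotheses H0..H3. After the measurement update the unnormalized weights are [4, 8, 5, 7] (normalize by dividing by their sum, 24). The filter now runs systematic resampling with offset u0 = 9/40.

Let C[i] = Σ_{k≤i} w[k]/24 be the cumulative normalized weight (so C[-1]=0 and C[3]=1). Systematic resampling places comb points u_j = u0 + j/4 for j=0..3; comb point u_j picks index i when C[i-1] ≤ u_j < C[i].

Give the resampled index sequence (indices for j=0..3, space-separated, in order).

C = [1/6, 1/2, 17/24, 1]
j=0: u_0=9/40 ∈ [1/6, 1/2) → index 1
j=1: u_1=19/40 ∈ [1/6, 1/2) → index 1
j=2: u_2=29/40 ∈ [17/24, 1) → index 3
j=3: u_3=39/40 ∈ [17/24, 1) → index 3

1 1 3 3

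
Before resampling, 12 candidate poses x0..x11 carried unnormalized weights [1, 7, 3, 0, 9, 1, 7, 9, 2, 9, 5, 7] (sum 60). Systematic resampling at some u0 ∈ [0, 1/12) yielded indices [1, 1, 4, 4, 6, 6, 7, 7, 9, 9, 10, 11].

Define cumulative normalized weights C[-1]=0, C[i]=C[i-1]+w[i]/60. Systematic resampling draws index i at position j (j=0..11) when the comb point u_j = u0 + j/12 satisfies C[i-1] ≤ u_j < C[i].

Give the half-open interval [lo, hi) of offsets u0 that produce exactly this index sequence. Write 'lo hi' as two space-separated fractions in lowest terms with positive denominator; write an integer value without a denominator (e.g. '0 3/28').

1/60 1/30

C = [1/60, 2/15, 11/60, 11/60, 1/3, 7/20, 7/15, 37/60, 13/20, 4/5, 53/60, 1]
j=0 picked index 1: u0 ∈ [1/60, 2/15)
j=1 picked index 1: u0 ∈ [-1/15, 1/20)
j=2 picked index 4: u0 ∈ [1/60, 1/6)
j=3 picked index 4: u0 ∈ [-1/15, 1/12)
j=4 picked index 6: u0 ∈ [1/60, 2/15)
j=5 picked index 6: u0 ∈ [-1/15, 1/20)
j=6 picked index 7: u0 ∈ [-1/30, 7/60)
j=7 picked index 7: u0 ∈ [-7/60, 1/30)
j=8 picked index 9: u0 ∈ [-1/60, 2/15)
j=9 picked index 9: u0 ∈ [-1/10, 1/20)
j=10 picked index 10: u0 ∈ [-1/30, 1/20)
j=11 picked index 11: u0 ∈ [-1/30, 1/12)
intersection: [1/60, 1/30)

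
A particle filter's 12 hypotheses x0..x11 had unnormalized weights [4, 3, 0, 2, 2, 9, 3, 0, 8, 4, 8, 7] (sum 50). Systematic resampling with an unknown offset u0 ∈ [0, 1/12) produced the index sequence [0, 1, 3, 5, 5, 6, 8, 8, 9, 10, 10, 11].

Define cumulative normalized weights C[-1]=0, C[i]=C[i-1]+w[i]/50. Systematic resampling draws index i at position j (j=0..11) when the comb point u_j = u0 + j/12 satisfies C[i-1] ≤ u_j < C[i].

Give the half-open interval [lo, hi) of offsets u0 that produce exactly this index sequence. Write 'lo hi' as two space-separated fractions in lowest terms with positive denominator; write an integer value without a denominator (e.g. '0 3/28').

C = [2/25, 7/50, 7/50, 9/50, 11/50, 2/5, 23/50, 23/50, 31/50, 7/10, 43/50, 1]
j=0 picked index 0: u0 ∈ [0, 2/25)
j=1 picked index 1: u0 ∈ [-1/300, 17/300)
j=2 picked index 3: u0 ∈ [-2/75, 1/75)
j=3 picked index 5: u0 ∈ [-3/100, 3/20)
j=4 picked index 5: u0 ∈ [-17/150, 1/15)
j=5 picked index 6: u0 ∈ [-1/60, 13/300)
j=6 picked index 8: u0 ∈ [-1/25, 3/25)
j=7 picked index 8: u0 ∈ [-37/300, 11/300)
j=8 picked index 9: u0 ∈ [-7/150, 1/30)
j=9 picked index 10: u0 ∈ [-1/20, 11/100)
j=10 picked index 10: u0 ∈ [-2/15, 2/75)
j=11 picked index 11: u0 ∈ [-17/300, 1/12)
intersection: [0, 1/75)

0 1/75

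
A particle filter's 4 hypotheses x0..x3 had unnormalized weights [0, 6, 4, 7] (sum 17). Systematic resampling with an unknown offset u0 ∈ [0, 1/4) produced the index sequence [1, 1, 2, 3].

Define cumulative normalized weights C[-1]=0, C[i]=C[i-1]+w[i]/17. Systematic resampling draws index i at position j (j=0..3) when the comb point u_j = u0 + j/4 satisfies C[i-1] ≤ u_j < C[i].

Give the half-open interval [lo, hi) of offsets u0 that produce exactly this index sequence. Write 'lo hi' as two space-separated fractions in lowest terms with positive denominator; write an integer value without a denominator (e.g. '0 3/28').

C = [0, 6/17, 10/17, 1]
j=0 picked index 1: u0 ∈ [0, 6/17)
j=1 picked index 1: u0 ∈ [-1/4, 7/68)
j=2 picked index 2: u0 ∈ [-5/34, 3/34)
j=3 picked index 3: u0 ∈ [-11/68, 1/4)
intersection: [0, 3/34)

0 3/34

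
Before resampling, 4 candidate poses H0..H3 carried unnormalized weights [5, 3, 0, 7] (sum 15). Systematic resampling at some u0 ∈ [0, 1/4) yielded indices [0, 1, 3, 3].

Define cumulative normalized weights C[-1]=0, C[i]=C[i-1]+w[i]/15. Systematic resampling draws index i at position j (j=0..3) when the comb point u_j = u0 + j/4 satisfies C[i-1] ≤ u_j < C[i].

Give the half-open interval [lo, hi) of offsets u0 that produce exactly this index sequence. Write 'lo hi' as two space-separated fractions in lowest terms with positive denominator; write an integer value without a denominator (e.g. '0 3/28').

C = [1/3, 8/15, 8/15, 1]
j=0 picked index 0: u0 ∈ [0, 1/3)
j=1 picked index 1: u0 ∈ [1/12, 17/60)
j=2 picked index 3: u0 ∈ [1/30, 1/2)
j=3 picked index 3: u0 ∈ [-13/60, 1/4)
intersection: [1/12, 1/4)

1/12 1/4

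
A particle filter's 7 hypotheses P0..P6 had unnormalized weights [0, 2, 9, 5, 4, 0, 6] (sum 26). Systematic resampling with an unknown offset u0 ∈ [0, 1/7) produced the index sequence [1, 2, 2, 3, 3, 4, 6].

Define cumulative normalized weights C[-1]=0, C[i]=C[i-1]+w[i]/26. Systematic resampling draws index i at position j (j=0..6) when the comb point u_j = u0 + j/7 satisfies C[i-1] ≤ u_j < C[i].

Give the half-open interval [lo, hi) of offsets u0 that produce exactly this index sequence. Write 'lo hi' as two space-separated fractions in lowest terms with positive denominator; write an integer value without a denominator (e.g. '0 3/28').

C = [0, 1/13, 11/26, 8/13, 10/13, 10/13, 1]
j=0 picked index 1: u0 ∈ [0, 1/13)
j=1 picked index 2: u0 ∈ [-6/91, 51/182)
j=2 picked index 2: u0 ∈ [-19/91, 25/182)
j=3 picked index 3: u0 ∈ [-1/182, 17/91)
j=4 picked index 3: u0 ∈ [-27/182, 4/91)
j=5 picked index 4: u0 ∈ [-9/91, 5/91)
j=6 picked index 6: u0 ∈ [-8/91, 1/7)
intersection: [0, 4/91)

0 4/91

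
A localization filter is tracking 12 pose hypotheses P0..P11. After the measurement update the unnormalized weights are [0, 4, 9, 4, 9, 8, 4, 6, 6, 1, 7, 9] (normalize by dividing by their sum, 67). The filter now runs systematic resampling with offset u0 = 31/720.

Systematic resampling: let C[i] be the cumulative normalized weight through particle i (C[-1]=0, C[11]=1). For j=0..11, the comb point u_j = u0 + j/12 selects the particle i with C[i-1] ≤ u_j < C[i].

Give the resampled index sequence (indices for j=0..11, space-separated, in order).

1 2 3 4 4 5 6 7 8 10 11 11

C = [0, 4/67, 13/67, 17/67, 26/67, 34/67, 38/67, 44/67, 50/67, 51/67, 58/67, 1]
j=0: u_0=31/720 ∈ [0, 4/67) → index 1
j=1: u_1=91/720 ∈ [4/67, 13/67) → index 2
j=2: u_2=151/720 ∈ [13/67, 17/67) → index 3
j=3: u_3=211/720 ∈ [17/67, 26/67) → index 4
j=4: u_4=271/720 ∈ [17/67, 26/67) → index 4
j=5: u_5=331/720 ∈ [26/67, 34/67) → index 5
j=6: u_6=391/720 ∈ [34/67, 38/67) → index 6
j=7: u_7=451/720 ∈ [38/67, 44/67) → index 7
j=8: u_8=511/720 ∈ [44/67, 50/67) → index 8
j=9: u_9=571/720 ∈ [51/67, 58/67) → index 10
j=10: u_10=631/720 ∈ [58/67, 1) → index 11
j=11: u_11=691/720 ∈ [58/67, 1) → index 11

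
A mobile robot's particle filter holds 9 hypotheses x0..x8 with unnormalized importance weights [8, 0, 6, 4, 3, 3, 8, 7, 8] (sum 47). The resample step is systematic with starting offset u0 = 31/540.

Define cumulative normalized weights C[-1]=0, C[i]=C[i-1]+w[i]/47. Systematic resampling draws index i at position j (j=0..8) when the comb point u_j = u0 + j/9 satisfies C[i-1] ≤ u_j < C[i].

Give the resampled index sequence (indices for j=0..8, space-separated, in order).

0 0 2 4 5 6 7 8 8

C = [8/47, 8/47, 14/47, 18/47, 21/47, 24/47, 32/47, 39/47, 1]
j=0: u_0=31/540 ∈ [0, 8/47) → index 0
j=1: u_1=91/540 ∈ [0, 8/47) → index 0
j=2: u_2=151/540 ∈ [8/47, 14/47) → index 2
j=3: u_3=211/540 ∈ [18/47, 21/47) → index 4
j=4: u_4=271/540 ∈ [21/47, 24/47) → index 5
j=5: u_5=331/540 ∈ [24/47, 32/47) → index 6
j=6: u_6=391/540 ∈ [32/47, 39/47) → index 7
j=7: u_7=451/540 ∈ [39/47, 1) → index 8
j=8: u_8=511/540 ∈ [39/47, 1) → index 8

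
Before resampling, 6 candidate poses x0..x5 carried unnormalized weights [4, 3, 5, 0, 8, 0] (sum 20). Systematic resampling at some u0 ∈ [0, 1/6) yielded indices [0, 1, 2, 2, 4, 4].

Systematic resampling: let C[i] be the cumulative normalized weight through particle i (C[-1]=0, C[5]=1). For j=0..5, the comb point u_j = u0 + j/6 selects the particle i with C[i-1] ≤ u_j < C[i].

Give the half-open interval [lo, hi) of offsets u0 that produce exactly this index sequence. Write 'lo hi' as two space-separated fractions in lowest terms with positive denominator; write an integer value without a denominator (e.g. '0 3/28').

C = [1/5, 7/20, 3/5, 3/5, 1, 1]
j=0 picked index 0: u0 ∈ [0, 1/5)
j=1 picked index 1: u0 ∈ [1/30, 11/60)
j=2 picked index 2: u0 ∈ [1/60, 4/15)
j=3 picked index 2: u0 ∈ [-3/20, 1/10)
j=4 picked index 4: u0 ∈ [-1/15, 1/3)
j=5 picked index 4: u0 ∈ [-7/30, 1/6)
intersection: [1/30, 1/10)

1/30 1/10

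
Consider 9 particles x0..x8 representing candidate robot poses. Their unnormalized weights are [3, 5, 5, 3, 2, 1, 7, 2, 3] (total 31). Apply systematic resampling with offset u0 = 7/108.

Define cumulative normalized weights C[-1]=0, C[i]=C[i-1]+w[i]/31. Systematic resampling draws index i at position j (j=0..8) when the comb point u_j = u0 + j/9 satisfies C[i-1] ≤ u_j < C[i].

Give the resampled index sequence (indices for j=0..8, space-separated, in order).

C = [3/31, 8/31, 13/31, 16/31, 18/31, 19/31, 26/31, 28/31, 1]
j=0: u_0=7/108 ∈ [0, 3/31) → index 0
j=1: u_1=19/108 ∈ [3/31, 8/31) → index 1
j=2: u_2=31/108 ∈ [8/31, 13/31) → index 2
j=3: u_3=43/108 ∈ [8/31, 13/31) → index 2
j=4: u_4=55/108 ∈ [13/31, 16/31) → index 3
j=5: u_5=67/108 ∈ [19/31, 26/31) → index 6
j=6: u_6=79/108 ∈ [19/31, 26/31) → index 6
j=7: u_7=91/108 ∈ [26/31, 28/31) → index 7
j=8: u_8=103/108 ∈ [28/31, 1) → index 8

0 1 2 2 3 6 6 7 8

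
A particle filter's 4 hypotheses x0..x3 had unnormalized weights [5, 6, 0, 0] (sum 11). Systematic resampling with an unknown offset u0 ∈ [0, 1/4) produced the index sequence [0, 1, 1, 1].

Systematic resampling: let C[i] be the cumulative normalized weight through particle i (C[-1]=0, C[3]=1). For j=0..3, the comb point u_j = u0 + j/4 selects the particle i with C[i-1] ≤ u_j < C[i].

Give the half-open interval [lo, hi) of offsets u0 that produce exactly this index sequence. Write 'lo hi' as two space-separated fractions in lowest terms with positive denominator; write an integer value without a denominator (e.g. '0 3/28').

9/44 1/4

C = [5/11, 1, 1, 1]
j=0 picked index 0: u0 ∈ [0, 5/11)
j=1 picked index 1: u0 ∈ [9/44, 3/4)
j=2 picked index 1: u0 ∈ [-1/22, 1/2)
j=3 picked index 1: u0 ∈ [-13/44, 1/4)
intersection: [9/44, 1/4)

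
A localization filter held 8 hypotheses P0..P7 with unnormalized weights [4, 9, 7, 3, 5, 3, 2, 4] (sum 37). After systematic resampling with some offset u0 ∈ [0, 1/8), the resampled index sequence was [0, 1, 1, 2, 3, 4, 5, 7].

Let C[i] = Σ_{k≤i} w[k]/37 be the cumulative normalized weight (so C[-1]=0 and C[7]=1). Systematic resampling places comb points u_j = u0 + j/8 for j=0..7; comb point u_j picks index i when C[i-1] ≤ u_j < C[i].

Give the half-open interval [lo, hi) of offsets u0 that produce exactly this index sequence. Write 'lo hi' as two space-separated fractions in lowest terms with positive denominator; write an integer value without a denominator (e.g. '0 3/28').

C = [4/37, 13/37, 20/37, 23/37, 28/37, 31/37, 33/37, 1]
j=0 picked index 0: u0 ∈ [0, 4/37)
j=1 picked index 1: u0 ∈ [-5/296, 67/296)
j=2 picked index 1: u0 ∈ [-21/148, 15/148)
j=3 picked index 2: u0 ∈ [-7/296, 49/296)
j=4 picked index 3: u0 ∈ [3/74, 9/74)
j=5 picked index 4: u0 ∈ [-1/296, 39/296)
j=6 picked index 5: u0 ∈ [1/148, 13/148)
j=7 picked index 7: u0 ∈ [5/296, 1/8)
intersection: [3/74, 13/148)

3/74 13/148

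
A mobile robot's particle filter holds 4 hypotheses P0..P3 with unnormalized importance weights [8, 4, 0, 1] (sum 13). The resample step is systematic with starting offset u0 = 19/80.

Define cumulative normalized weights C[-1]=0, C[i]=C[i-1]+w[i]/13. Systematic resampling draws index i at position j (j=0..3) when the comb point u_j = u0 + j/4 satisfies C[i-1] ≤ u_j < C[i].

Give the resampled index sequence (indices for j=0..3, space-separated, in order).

C = [8/13, 12/13, 12/13, 1]
j=0: u_0=19/80 ∈ [0, 8/13) → index 0
j=1: u_1=39/80 ∈ [0, 8/13) → index 0
j=2: u_2=59/80 ∈ [8/13, 12/13) → index 1
j=3: u_3=79/80 ∈ [12/13, 1) → index 3

0 0 1 3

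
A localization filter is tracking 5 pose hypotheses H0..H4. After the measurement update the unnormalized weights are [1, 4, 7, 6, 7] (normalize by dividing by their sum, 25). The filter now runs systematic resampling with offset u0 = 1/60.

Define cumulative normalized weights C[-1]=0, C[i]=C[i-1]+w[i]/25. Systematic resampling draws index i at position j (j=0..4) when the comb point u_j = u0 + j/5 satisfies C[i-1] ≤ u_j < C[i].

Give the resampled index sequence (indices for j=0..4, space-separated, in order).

C = [1/25, 1/5, 12/25, 18/25, 1]
j=0: u_0=1/60 ∈ [0, 1/25) → index 0
j=1: u_1=13/60 ∈ [1/5, 12/25) → index 2
j=2: u_2=5/12 ∈ [1/5, 12/25) → index 2
j=3: u_3=37/60 ∈ [12/25, 18/25) → index 3
j=4: u_4=49/60 ∈ [18/25, 1) → index 4

0 2 2 3 4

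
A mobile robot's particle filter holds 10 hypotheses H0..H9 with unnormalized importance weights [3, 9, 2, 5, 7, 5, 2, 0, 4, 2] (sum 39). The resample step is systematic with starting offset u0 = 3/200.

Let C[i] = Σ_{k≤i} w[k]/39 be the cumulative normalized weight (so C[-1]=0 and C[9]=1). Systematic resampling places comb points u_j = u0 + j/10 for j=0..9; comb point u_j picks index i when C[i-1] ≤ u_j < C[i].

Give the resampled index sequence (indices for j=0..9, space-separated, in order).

C = [1/13, 4/13, 14/39, 19/39, 2/3, 31/39, 11/13, 11/13, 37/39, 1]
j=0: u_0=3/200 ∈ [0, 1/13) → index 0
j=1: u_1=23/200 ∈ [1/13, 4/13) → index 1
j=2: u_2=43/200 ∈ [1/13, 4/13) → index 1
j=3: u_3=63/200 ∈ [4/13, 14/39) → index 2
j=4: u_4=83/200 ∈ [14/39, 19/39) → index 3
j=5: u_5=103/200 ∈ [19/39, 2/3) → index 4
j=6: u_6=123/200 ∈ [19/39, 2/3) → index 4
j=7: u_7=143/200 ∈ [2/3, 31/39) → index 5
j=8: u_8=163/200 ∈ [31/39, 11/13) → index 6
j=9: u_9=183/200 ∈ [11/13, 37/39) → index 8

0 1 1 2 3 4 4 5 6 8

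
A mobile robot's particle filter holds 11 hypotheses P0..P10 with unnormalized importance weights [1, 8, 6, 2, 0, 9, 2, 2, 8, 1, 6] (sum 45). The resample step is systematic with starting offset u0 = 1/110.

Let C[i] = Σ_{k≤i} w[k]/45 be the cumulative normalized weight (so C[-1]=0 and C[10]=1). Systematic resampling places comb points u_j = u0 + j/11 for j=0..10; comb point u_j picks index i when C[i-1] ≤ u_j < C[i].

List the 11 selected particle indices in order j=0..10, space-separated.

C = [1/45, 1/5, 1/3, 17/45, 17/45, 26/45, 28/45, 2/3, 38/45, 13/15, 1]
j=0: u_0=1/110 ∈ [0, 1/45) → index 0
j=1: u_1=1/10 ∈ [1/45, 1/5) → index 1
j=2: u_2=21/110 ∈ [1/45, 1/5) → index 1
j=3: u_3=31/110 ∈ [1/5, 1/3) → index 2
j=4: u_4=41/110 ∈ [1/3, 17/45) → index 3
j=5: u_5=51/110 ∈ [17/45, 26/45) → index 5
j=6: u_6=61/110 ∈ [17/45, 26/45) → index 5
j=7: u_7=71/110 ∈ [28/45, 2/3) → index 7
j=8: u_8=81/110 ∈ [2/3, 38/45) → index 8
j=9: u_9=91/110 ∈ [2/3, 38/45) → index 8
j=10: u_10=101/110 ∈ [13/15, 1) → index 10

0 1 1 2 3 5 5 7 8 8 10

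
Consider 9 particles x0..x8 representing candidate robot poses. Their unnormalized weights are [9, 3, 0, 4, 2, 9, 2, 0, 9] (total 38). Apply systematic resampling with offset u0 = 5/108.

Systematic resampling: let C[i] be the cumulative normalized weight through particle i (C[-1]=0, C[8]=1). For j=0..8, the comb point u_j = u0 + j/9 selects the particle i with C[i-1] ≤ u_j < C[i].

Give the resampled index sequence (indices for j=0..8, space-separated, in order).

0 0 1 3 5 5 6 8 8

C = [9/38, 6/19, 6/19, 8/19, 9/19, 27/38, 29/38, 29/38, 1]
j=0: u_0=5/108 ∈ [0, 9/38) → index 0
j=1: u_1=17/108 ∈ [0, 9/38) → index 0
j=2: u_2=29/108 ∈ [9/38, 6/19) → index 1
j=3: u_3=41/108 ∈ [6/19, 8/19) → index 3
j=4: u_4=53/108 ∈ [9/19, 27/38) → index 5
j=5: u_5=65/108 ∈ [9/19, 27/38) → index 5
j=6: u_6=77/108 ∈ [27/38, 29/38) → index 6
j=7: u_7=89/108 ∈ [29/38, 1) → index 8
j=8: u_8=101/108 ∈ [29/38, 1) → index 8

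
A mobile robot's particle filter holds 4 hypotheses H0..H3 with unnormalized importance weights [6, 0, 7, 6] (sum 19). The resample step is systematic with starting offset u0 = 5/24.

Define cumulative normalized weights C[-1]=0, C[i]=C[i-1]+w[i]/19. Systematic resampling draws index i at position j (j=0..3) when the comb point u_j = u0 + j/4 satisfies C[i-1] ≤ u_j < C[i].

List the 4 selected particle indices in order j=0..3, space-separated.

C = [6/19, 6/19, 13/19, 1]
j=0: u_0=5/24 ∈ [0, 6/19) → index 0
j=1: u_1=11/24 ∈ [6/19, 13/19) → index 2
j=2: u_2=17/24 ∈ [13/19, 1) → index 3
j=3: u_3=23/24 ∈ [13/19, 1) → index 3

0 2 3 3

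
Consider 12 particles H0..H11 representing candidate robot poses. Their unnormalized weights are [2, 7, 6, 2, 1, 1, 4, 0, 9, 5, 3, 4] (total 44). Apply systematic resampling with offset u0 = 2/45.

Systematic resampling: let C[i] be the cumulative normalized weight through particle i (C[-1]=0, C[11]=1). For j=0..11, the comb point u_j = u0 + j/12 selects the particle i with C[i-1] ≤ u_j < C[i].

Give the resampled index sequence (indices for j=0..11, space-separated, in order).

0 1 2 2 3 6 8 8 8 9 10 11

C = [1/22, 9/44, 15/44, 17/44, 9/22, 19/44, 23/44, 23/44, 8/11, 37/44, 10/11, 1]
j=0: u_0=2/45 ∈ [0, 1/22) → index 0
j=1: u_1=23/180 ∈ [1/22, 9/44) → index 1
j=2: u_2=19/90 ∈ [9/44, 15/44) → index 2
j=3: u_3=53/180 ∈ [9/44, 15/44) → index 2
j=4: u_4=17/45 ∈ [15/44, 17/44) → index 3
j=5: u_5=83/180 ∈ [19/44, 23/44) → index 6
j=6: u_6=49/90 ∈ [23/44, 8/11) → index 8
j=7: u_7=113/180 ∈ [23/44, 8/11) → index 8
j=8: u_8=32/45 ∈ [23/44, 8/11) → index 8
j=9: u_9=143/180 ∈ [8/11, 37/44) → index 9
j=10: u_10=79/90 ∈ [37/44, 10/11) → index 10
j=11: u_11=173/180 ∈ [10/11, 1) → index 11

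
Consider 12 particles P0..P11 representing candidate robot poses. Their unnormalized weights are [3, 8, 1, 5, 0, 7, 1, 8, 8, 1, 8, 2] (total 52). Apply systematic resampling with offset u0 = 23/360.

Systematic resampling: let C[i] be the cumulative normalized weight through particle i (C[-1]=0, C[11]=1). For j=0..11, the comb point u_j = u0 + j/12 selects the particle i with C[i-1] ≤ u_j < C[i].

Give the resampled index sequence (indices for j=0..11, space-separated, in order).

C = [3/52, 11/52, 3/13, 17/52, 17/52, 6/13, 25/52, 33/52, 41/52, 21/26, 25/26, 1]
j=0: u_0=23/360 ∈ [3/52, 11/52) → index 1
j=1: u_1=53/360 ∈ [3/52, 11/52) → index 1
j=2: u_2=83/360 ∈ [11/52, 3/13) → index 2
j=3: u_3=113/360 ∈ [3/13, 17/52) → index 3
j=4: u_4=143/360 ∈ [17/52, 6/13) → index 5
j=5: u_5=173/360 ∈ [6/13, 25/52) → index 6
j=6: u_6=203/360 ∈ [25/52, 33/52) → index 7
j=7: u_7=233/360 ∈ [33/52, 41/52) → index 8
j=8: u_8=263/360 ∈ [33/52, 41/52) → index 8
j=9: u_9=293/360 ∈ [21/26, 25/26) → index 10
j=10: u_10=323/360 ∈ [21/26, 25/26) → index 10
j=11: u_11=353/360 ∈ [25/26, 1) → index 11

1 1 2 3 5 6 7 8 8 10 10 11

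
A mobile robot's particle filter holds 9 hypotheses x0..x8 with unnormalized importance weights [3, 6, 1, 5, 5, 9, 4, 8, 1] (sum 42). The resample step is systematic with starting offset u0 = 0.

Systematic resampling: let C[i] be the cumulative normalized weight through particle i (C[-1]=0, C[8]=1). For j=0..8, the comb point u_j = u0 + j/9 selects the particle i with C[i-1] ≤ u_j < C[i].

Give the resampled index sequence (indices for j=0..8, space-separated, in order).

C = [1/14, 3/14, 5/21, 5/14, 10/21, 29/42, 11/14, 41/42, 1]
j=0: u_0=0 ∈ [0, 1/14) → index 0
j=1: u_1=1/9 ∈ [1/14, 3/14) → index 1
j=2: u_2=2/9 ∈ [3/14, 5/21) → index 2
j=3: u_3=1/3 ∈ [5/21, 5/14) → index 3
j=4: u_4=4/9 ∈ [5/14, 10/21) → index 4
j=5: u_5=5/9 ∈ [10/21, 29/42) → index 5
j=6: u_6=2/3 ∈ [10/21, 29/42) → index 5
j=7: u_7=7/9 ∈ [29/42, 11/14) → index 6
j=8: u_8=8/9 ∈ [11/14, 41/42) → index 7

0 1 2 3 4 5 5 6 7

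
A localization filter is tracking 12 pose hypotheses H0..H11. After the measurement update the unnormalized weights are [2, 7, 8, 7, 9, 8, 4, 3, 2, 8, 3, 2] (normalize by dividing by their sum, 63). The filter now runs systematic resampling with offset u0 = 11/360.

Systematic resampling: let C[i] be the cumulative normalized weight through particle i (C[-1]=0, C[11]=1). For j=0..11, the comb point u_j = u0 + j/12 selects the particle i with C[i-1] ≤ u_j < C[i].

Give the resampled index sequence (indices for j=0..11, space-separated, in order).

C = [2/63, 1/7, 17/63, 8/21, 11/21, 41/63, 5/7, 16/21, 50/63, 58/63, 61/63, 1]
j=0: u_0=11/360 ∈ [0, 2/63) → index 0
j=1: u_1=41/360 ∈ [2/63, 1/7) → index 1
j=2: u_2=71/360 ∈ [1/7, 17/63) → index 2
j=3: u_3=101/360 ∈ [17/63, 8/21) → index 3
j=4: u_4=131/360 ∈ [17/63, 8/21) → index 3
j=5: u_5=161/360 ∈ [8/21, 11/21) → index 4
j=6: u_6=191/360 ∈ [11/21, 41/63) → index 5
j=7: u_7=221/360 ∈ [11/21, 41/63) → index 5
j=8: u_8=251/360 ∈ [41/63, 5/7) → index 6
j=9: u_9=281/360 ∈ [16/21, 50/63) → index 8
j=10: u_10=311/360 ∈ [50/63, 58/63) → index 9
j=11: u_11=341/360 ∈ [58/63, 61/63) → index 10

0 1 2 3 3 4 5 5 6 8 9 10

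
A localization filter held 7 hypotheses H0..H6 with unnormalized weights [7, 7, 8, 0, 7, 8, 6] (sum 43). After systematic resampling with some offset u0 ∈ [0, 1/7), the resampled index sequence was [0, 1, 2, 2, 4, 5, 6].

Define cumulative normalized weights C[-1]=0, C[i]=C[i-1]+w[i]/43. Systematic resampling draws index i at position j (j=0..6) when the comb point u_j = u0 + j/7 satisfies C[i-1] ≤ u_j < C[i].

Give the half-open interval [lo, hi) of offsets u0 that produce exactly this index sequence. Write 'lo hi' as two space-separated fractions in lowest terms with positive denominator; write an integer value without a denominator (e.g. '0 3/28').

12/301 25/301

C = [7/43, 14/43, 22/43, 22/43, 29/43, 37/43, 1]
j=0 picked index 0: u0 ∈ [0, 7/43)
j=1 picked index 1: u0 ∈ [6/301, 55/301)
j=2 picked index 2: u0 ∈ [12/301, 68/301)
j=3 picked index 2: u0 ∈ [-31/301, 25/301)
j=4 picked index 4: u0 ∈ [-18/301, 31/301)
j=5 picked index 5: u0 ∈ [-12/301, 44/301)
j=6 picked index 6: u0 ∈ [1/301, 1/7)
intersection: [12/301, 25/301)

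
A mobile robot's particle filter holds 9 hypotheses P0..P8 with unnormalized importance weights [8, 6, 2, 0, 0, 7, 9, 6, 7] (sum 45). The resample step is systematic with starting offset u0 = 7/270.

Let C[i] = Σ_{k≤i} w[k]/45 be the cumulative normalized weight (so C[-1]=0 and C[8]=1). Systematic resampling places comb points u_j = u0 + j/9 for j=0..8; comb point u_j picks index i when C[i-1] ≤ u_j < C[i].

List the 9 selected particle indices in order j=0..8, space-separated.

0 0 1 5 5 6 6 7 8

C = [8/45, 14/45, 16/45, 16/45, 16/45, 23/45, 32/45, 38/45, 1]
j=0: u_0=7/270 ∈ [0, 8/45) → index 0
j=1: u_1=37/270 ∈ [0, 8/45) → index 0
j=2: u_2=67/270 ∈ [8/45, 14/45) → index 1
j=3: u_3=97/270 ∈ [16/45, 23/45) → index 5
j=4: u_4=127/270 ∈ [16/45, 23/45) → index 5
j=5: u_5=157/270 ∈ [23/45, 32/45) → index 6
j=6: u_6=187/270 ∈ [23/45, 32/45) → index 6
j=7: u_7=217/270 ∈ [32/45, 38/45) → index 7
j=8: u_8=247/270 ∈ [38/45, 1) → index 8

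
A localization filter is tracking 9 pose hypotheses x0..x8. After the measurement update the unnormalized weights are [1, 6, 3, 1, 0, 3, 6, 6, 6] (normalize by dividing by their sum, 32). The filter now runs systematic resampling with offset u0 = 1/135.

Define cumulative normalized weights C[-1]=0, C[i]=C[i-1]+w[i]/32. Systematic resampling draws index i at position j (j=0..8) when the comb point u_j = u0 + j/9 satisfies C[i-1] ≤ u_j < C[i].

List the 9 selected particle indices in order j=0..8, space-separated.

0 1 2 3 6 6 7 7 8

C = [1/32, 7/32, 5/16, 11/32, 11/32, 7/16, 5/8, 13/16, 1]
j=0: u_0=1/135 ∈ [0, 1/32) → index 0
j=1: u_1=16/135 ∈ [1/32, 7/32) → index 1
j=2: u_2=31/135 ∈ [7/32, 5/16) → index 2
j=3: u_3=46/135 ∈ [5/16, 11/32) → index 3
j=4: u_4=61/135 ∈ [7/16, 5/8) → index 6
j=5: u_5=76/135 ∈ [7/16, 5/8) → index 6
j=6: u_6=91/135 ∈ [5/8, 13/16) → index 7
j=7: u_7=106/135 ∈ [5/8, 13/16) → index 7
j=8: u_8=121/135 ∈ [13/16, 1) → index 8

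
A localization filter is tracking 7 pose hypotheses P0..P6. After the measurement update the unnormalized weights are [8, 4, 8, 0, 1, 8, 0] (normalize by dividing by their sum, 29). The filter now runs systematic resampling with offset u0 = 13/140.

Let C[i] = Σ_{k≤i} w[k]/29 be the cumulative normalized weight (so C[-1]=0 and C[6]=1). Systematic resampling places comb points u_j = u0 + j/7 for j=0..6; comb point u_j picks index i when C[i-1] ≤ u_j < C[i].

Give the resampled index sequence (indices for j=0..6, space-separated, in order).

C = [8/29, 12/29, 20/29, 20/29, 21/29, 1, 1]
j=0: u_0=13/140 ∈ [0, 8/29) → index 0
j=1: u_1=33/140 ∈ [0, 8/29) → index 0
j=2: u_2=53/140 ∈ [8/29, 12/29) → index 1
j=3: u_3=73/140 ∈ [12/29, 20/29) → index 2
j=4: u_4=93/140 ∈ [12/29, 20/29) → index 2
j=5: u_5=113/140 ∈ [21/29, 1) → index 5
j=6: u_6=19/20 ∈ [21/29, 1) → index 5

0 0 1 2 2 5 5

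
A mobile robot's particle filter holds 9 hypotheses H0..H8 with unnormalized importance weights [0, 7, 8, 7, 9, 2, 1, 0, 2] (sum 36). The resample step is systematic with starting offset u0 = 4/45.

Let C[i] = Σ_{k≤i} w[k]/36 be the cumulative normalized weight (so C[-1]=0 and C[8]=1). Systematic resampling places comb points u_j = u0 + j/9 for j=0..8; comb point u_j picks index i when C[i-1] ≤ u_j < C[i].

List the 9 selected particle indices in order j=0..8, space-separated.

C = [0, 7/36, 5/12, 11/18, 31/36, 11/12, 17/18, 17/18, 1]
j=0: u_0=4/45 ∈ [0, 7/36) → index 1
j=1: u_1=1/5 ∈ [7/36, 5/12) → index 2
j=2: u_2=14/45 ∈ [7/36, 5/12) → index 2
j=3: u_3=19/45 ∈ [5/12, 11/18) → index 3
j=4: u_4=8/15 ∈ [5/12, 11/18) → index 3
j=5: u_5=29/45 ∈ [11/18, 31/36) → index 4
j=6: u_6=34/45 ∈ [11/18, 31/36) → index 4
j=7: u_7=13/15 ∈ [31/36, 11/12) → index 5
j=8: u_8=44/45 ∈ [17/18, 1) → index 8

1 2 2 3 3 4 4 5 8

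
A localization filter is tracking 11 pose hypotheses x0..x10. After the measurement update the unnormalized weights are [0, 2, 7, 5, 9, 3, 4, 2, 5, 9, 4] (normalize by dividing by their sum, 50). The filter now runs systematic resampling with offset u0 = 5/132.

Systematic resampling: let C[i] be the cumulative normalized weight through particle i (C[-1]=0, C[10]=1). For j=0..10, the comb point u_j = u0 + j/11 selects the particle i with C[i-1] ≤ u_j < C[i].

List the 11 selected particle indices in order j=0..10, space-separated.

C = [0, 1/25, 9/50, 7/25, 23/50, 13/25, 3/5, 16/25, 37/50, 23/25, 1]
j=0: u_0=5/132 ∈ [0, 1/25) → index 1
j=1: u_1=17/132 ∈ [1/25, 9/50) → index 2
j=2: u_2=29/132 ∈ [9/50, 7/25) → index 3
j=3: u_3=41/132 ∈ [7/25, 23/50) → index 4
j=4: u_4=53/132 ∈ [7/25, 23/50) → index 4
j=5: u_5=65/132 ∈ [23/50, 13/25) → index 5
j=6: u_6=7/12 ∈ [13/25, 3/5) → index 6
j=7: u_7=89/132 ∈ [16/25, 37/50) → index 8
j=8: u_8=101/132 ∈ [37/50, 23/25) → index 9
j=9: u_9=113/132 ∈ [37/50, 23/25) → index 9
j=10: u_10=125/132 ∈ [23/25, 1) → index 10

1 2 3 4 4 5 6 8 9 9 10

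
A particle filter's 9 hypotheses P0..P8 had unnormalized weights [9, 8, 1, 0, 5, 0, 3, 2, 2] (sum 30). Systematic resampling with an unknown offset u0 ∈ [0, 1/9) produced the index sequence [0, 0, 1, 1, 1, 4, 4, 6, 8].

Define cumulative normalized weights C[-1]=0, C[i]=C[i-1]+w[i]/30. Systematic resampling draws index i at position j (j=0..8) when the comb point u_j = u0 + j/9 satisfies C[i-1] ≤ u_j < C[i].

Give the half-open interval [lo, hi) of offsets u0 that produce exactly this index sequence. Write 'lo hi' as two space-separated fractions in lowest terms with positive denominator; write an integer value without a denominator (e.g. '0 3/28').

7/90 4/45

C = [3/10, 17/30, 3/5, 3/5, 23/30, 23/30, 13/15, 14/15, 1]
j=0 picked index 0: u0 ∈ [0, 3/10)
j=1 picked index 0: u0 ∈ [-1/9, 17/90)
j=2 picked index 1: u0 ∈ [7/90, 31/90)
j=3 picked index 1: u0 ∈ [-1/30, 7/30)
j=4 picked index 1: u0 ∈ [-13/90, 11/90)
j=5 picked index 4: u0 ∈ [2/45, 19/90)
j=6 picked index 4: u0 ∈ [-1/15, 1/10)
j=7 picked index 6: u0 ∈ [-1/90, 4/45)
j=8 picked index 8: u0 ∈ [2/45, 1/9)
intersection: [7/90, 4/45)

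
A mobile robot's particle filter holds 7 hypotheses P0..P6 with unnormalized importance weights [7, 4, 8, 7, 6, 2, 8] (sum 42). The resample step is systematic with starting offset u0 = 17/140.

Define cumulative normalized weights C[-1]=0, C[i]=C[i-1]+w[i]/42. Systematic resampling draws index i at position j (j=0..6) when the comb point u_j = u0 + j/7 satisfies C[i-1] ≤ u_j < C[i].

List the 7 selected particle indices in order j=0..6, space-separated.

C = [1/6, 11/42, 19/42, 13/21, 16/21, 17/21, 1]
j=0: u_0=17/140 ∈ [0, 1/6) → index 0
j=1: u_1=37/140 ∈ [11/42, 19/42) → index 2
j=2: u_2=57/140 ∈ [11/42, 19/42) → index 2
j=3: u_3=11/20 ∈ [19/42, 13/21) → index 3
j=4: u_4=97/140 ∈ [13/21, 16/21) → index 4
j=5: u_5=117/140 ∈ [17/21, 1) → index 6
j=6: u_6=137/140 ∈ [17/21, 1) → index 6

0 2 2 3 4 6 6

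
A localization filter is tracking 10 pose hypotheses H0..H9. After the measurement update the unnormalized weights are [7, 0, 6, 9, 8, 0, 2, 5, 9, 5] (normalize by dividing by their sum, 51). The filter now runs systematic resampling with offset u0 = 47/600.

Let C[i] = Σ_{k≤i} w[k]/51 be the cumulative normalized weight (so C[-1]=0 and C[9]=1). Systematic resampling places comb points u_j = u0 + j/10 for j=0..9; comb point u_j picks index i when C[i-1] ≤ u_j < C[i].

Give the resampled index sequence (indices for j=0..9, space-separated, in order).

0 2 3 3 4 4 7 8 8 9

C = [7/51, 7/51, 13/51, 22/51, 10/17, 10/17, 32/51, 37/51, 46/51, 1]
j=0: u_0=47/600 ∈ [0, 7/51) → index 0
j=1: u_1=107/600 ∈ [7/51, 13/51) → index 2
j=2: u_2=167/600 ∈ [13/51, 22/51) → index 3
j=3: u_3=227/600 ∈ [13/51, 22/51) → index 3
j=4: u_4=287/600 ∈ [22/51, 10/17) → index 4
j=5: u_5=347/600 ∈ [22/51, 10/17) → index 4
j=6: u_6=407/600 ∈ [32/51, 37/51) → index 7
j=7: u_7=467/600 ∈ [37/51, 46/51) → index 8
j=8: u_8=527/600 ∈ [37/51, 46/51) → index 8
j=9: u_9=587/600 ∈ [46/51, 1) → index 9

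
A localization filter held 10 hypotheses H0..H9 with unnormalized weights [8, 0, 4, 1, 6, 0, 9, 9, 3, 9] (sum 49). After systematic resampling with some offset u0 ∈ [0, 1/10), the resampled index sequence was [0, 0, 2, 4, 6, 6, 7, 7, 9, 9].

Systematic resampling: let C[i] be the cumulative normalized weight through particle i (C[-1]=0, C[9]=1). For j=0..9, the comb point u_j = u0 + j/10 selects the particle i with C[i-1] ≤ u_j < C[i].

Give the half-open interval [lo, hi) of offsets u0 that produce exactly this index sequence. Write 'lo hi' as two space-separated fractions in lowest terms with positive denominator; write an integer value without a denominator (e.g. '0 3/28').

C = [8/49, 8/49, 12/49, 13/49, 19/49, 19/49, 4/7, 37/49, 40/49, 1]
j=0 picked index 0: u0 ∈ [0, 8/49)
j=1 picked index 0: u0 ∈ [-1/10, 31/490)
j=2 picked index 2: u0 ∈ [-9/245, 11/245)
j=3 picked index 4: u0 ∈ [-17/490, 43/490)
j=4 picked index 6: u0 ∈ [-3/245, 6/35)
j=5 picked index 6: u0 ∈ [-11/98, 1/14)
j=6 picked index 7: u0 ∈ [-1/35, 38/245)
j=7 picked index 7: u0 ∈ [-9/70, 27/490)
j=8 picked index 9: u0 ∈ [4/245, 1/5)
j=9 picked index 9: u0 ∈ [-41/490, 1/10)
intersection: [4/245, 11/245)

4/245 11/245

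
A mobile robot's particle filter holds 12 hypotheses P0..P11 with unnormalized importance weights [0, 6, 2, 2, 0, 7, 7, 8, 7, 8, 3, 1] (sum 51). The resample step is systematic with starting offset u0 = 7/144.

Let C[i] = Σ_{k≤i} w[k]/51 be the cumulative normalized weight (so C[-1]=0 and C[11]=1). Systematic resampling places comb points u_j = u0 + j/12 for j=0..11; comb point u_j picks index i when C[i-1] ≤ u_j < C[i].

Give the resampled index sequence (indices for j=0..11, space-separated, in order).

C = [0, 2/17, 8/51, 10/51, 10/51, 1/3, 8/17, 32/51, 13/17, 47/51, 50/51, 1]
j=0: u_0=7/144 ∈ [0, 2/17) → index 1
j=1: u_1=19/144 ∈ [2/17, 8/51) → index 2
j=2: u_2=31/144 ∈ [10/51, 1/3) → index 5
j=3: u_3=43/144 ∈ [10/51, 1/3) → index 5
j=4: u_4=55/144 ∈ [1/3, 8/17) → index 6
j=5: u_5=67/144 ∈ [1/3, 8/17) → index 6
j=6: u_6=79/144 ∈ [8/17, 32/51) → index 7
j=7: u_7=91/144 ∈ [32/51, 13/17) → index 8
j=8: u_8=103/144 ∈ [32/51, 13/17) → index 8
j=9: u_9=115/144 ∈ [13/17, 47/51) → index 9
j=10: u_10=127/144 ∈ [13/17, 47/51) → index 9
j=11: u_11=139/144 ∈ [47/51, 50/51) → index 10

1 2 5 5 6 6 7 8 8 9 9 10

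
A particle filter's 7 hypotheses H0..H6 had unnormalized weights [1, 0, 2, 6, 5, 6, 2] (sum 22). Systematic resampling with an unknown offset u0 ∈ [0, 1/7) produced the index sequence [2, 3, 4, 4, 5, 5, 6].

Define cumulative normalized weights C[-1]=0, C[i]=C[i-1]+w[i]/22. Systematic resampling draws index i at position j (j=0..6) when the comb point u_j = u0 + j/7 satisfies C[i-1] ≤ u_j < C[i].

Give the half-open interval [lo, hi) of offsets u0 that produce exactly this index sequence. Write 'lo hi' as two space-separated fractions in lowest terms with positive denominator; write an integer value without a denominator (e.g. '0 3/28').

C = [1/22, 1/22, 3/22, 9/22, 7/11, 10/11, 1]
j=0 picked index 2: u0 ∈ [1/22, 3/22)
j=1 picked index 3: u0 ∈ [-1/154, 41/154)
j=2 picked index 4: u0 ∈ [19/154, 27/77)
j=3 picked index 4: u0 ∈ [-3/154, 16/77)
j=4 picked index 5: u0 ∈ [5/77, 26/77)
j=5 picked index 5: u0 ∈ [-6/77, 15/77)
j=6 picked index 6: u0 ∈ [4/77, 1/7)
intersection: [19/154, 3/22)

19/154 3/22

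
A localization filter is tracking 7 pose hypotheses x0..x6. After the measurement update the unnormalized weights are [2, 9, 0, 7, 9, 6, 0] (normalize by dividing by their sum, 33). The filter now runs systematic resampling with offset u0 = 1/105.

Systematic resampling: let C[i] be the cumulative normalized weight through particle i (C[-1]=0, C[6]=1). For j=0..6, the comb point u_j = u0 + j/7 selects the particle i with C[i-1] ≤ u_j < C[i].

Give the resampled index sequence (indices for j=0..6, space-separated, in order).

C = [2/33, 1/3, 1/3, 6/11, 9/11, 1, 1]
j=0: u_0=1/105 ∈ [0, 2/33) → index 0
j=1: u_1=16/105 ∈ [2/33, 1/3) → index 1
j=2: u_2=31/105 ∈ [2/33, 1/3) → index 1
j=3: u_3=46/105 ∈ [1/3, 6/11) → index 3
j=4: u_4=61/105 ∈ [6/11, 9/11) → index 4
j=5: u_5=76/105 ∈ [6/11, 9/11) → index 4
j=6: u_6=13/15 ∈ [9/11, 1) → index 5

0 1 1 3 4 4 5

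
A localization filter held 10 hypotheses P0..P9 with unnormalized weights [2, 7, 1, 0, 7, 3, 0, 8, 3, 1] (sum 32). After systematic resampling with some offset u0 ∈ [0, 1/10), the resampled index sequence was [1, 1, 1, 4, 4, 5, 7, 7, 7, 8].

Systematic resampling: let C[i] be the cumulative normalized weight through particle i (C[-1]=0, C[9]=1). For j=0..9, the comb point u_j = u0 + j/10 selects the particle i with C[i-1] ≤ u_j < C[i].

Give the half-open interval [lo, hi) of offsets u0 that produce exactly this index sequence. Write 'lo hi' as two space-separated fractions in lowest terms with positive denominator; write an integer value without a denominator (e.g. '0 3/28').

C = [1/16, 9/32, 5/16, 5/16, 17/32, 5/8, 5/8, 7/8, 31/32, 1]
j=0 picked index 1: u0 ∈ [1/16, 9/32)
j=1 picked index 1: u0 ∈ [-3/80, 29/160)
j=2 picked index 1: u0 ∈ [-11/80, 13/160)
j=3 picked index 4: u0 ∈ [1/80, 37/160)
j=4 picked index 4: u0 ∈ [-7/80, 21/160)
j=5 picked index 5: u0 ∈ [1/32, 1/8)
j=6 picked index 7: u0 ∈ [1/40, 11/40)
j=7 picked index 7: u0 ∈ [-3/40, 7/40)
j=8 picked index 7: u0 ∈ [-7/40, 3/40)
j=9 picked index 8: u0 ∈ [-1/40, 11/160)
intersection: [1/16, 11/160)

1/16 11/160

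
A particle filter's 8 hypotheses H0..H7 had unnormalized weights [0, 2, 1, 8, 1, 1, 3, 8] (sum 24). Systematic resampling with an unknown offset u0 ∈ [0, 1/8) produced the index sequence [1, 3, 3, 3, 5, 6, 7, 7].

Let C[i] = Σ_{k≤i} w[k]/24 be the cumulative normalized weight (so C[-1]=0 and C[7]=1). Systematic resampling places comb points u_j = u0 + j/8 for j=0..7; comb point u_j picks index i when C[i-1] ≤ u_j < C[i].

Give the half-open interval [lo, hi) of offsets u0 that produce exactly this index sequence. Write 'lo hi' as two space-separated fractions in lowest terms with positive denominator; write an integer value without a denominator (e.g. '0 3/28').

C = [0, 1/12, 1/8, 11/24, 1/2, 13/24, 2/3, 1]
j=0 picked index 1: u0 ∈ [0, 1/12)
j=1 picked index 3: u0 ∈ [0, 1/3)
j=2 picked index 3: u0 ∈ [-1/8, 5/24)
j=3 picked index 3: u0 ∈ [-1/4, 1/12)
j=4 picked index 5: u0 ∈ [0, 1/24)
j=5 picked index 6: u0 ∈ [-1/12, 1/24)
j=6 picked index 7: u0 ∈ [-1/12, 1/4)
j=7 picked index 7: u0 ∈ [-5/24, 1/8)
intersection: [0, 1/24)

0 1/24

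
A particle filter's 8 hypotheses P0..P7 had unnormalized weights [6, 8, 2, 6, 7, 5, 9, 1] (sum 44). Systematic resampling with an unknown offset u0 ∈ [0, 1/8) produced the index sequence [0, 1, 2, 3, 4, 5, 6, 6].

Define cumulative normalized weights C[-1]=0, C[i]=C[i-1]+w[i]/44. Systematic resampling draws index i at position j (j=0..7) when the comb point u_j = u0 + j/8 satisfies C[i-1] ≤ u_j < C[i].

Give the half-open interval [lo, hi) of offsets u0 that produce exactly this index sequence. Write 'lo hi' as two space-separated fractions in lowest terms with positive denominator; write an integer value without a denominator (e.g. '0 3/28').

3/44 9/88

C = [3/22, 7/22, 4/11, 1/2, 29/44, 17/22, 43/44, 1]
j=0 picked index 0: u0 ∈ [0, 3/22)
j=1 picked index 1: u0 ∈ [1/88, 17/88)
j=2 picked index 2: u0 ∈ [3/44, 5/44)
j=3 picked index 3: u0 ∈ [-1/88, 1/8)
j=4 picked index 4: u0 ∈ [0, 7/44)
j=5 picked index 5: u0 ∈ [3/88, 13/88)
j=6 picked index 6: u0 ∈ [1/44, 5/22)
j=7 picked index 6: u0 ∈ [-9/88, 9/88)
intersection: [3/44, 9/88)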